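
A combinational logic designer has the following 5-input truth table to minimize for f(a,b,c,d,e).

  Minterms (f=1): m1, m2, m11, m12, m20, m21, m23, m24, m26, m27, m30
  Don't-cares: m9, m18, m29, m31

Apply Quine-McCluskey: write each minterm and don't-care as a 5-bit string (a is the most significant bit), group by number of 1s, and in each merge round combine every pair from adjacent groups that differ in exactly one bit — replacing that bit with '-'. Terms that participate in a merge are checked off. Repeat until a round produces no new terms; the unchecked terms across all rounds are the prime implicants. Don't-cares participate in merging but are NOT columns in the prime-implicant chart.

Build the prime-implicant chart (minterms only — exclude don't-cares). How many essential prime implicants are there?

Round 0: 00001✓ 00010✓ 01001✓ 01011✓ 01100 10010✓ 10100✓ 10101✓ 10111✓ 11000✓ 11010✓ 11011✓ 11101✓ 11110✓ 11111✓
Round 1: -0010 -1011 0-001 010-1 1-010 1-101✓ 1-111✓ 101-1✓ 1010- 11-10✓ 11-11✓ 110-0 1101-✓ 111-1✓ 1111-✓
Round 2: 1-1-1 11-1-
PIs = {-0010, -1011, 0-001, 010-1, 01100, 1-010, 1-1-1, 1010-, 11-1-, 110-0}
Coverage chart:
  m1: 0-001 ←essential
  m2: -0010 ←essential
  m11: -1011,010-1
  m12: 01100 ←essential
  m20: 1010- ←essential
  m21: 1-1-1,1010-
  m23: 1-1-1 ←essential
  m24: 110-0 ←essential
  m26: 1-010,11-1-,110-0
  m27: -1011,11-1-
  m30: 11-1- ←essential
Essential: -0010, 0-001, 01100, 1-1-1, 1010-, 11-1-, 110-0

7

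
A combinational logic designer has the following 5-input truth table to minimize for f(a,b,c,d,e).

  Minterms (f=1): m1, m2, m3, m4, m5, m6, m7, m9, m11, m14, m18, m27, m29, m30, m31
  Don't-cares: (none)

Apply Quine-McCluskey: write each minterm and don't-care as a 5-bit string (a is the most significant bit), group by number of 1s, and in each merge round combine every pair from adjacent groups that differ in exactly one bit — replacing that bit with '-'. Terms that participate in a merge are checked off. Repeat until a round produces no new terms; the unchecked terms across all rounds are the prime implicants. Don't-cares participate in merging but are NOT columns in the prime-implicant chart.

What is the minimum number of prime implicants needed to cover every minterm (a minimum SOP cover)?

size-2^0 implicants → 00001(✓)  00010(✓)  00011(✓)  00100(✓)  00101(✓)  00110(✓)  00111(✓)  01001(✓)  01011(✓)  01110(✓)  10010(✓)  11011(✓)  11101(✓)  11110(✓)  11111(✓)
size-2^1 implicants → -0010  -1011  -1110  0-001(✓)  0-011(✓)  0-110  00-01(✓)  00-10(✓)  00-11(✓)  000-1(✓)  0001-(✓)  001-0(✓)  001-1(✓)  0010-(✓)  0011-(✓)  010-1(✓)  11-11  111-1  1111-
size-2^2 implicants → 0-0-1  00--1  00-1-  001--
Unchecked terms (primes): -0010, -1011, -1110, 0-0-1, 0-110, 00--1, 00-1-, 001--, 11-11, 111-1, 1111-
Minterm coverage:
  m1 ⊆ 0-0-1,00--1
  m2 ⊆ -0010,00-1-
  m3 ⊆ 0-0-1,00--1,00-1-
  m4 ⊆ 001-- [E]
  m5 ⊆ 00--1,001--
  m6 ⊆ 0-110,00-1-,001--
  m7 ⊆ 00--1,00-1-,001--
  m9 ⊆ 0-0-1 [E]
  m11 ⊆ -1011,0-0-1
  m14 ⊆ -1110,0-110
  m18 ⊆ -0010 [E]
  m27 ⊆ -1011,11-11
  m29 ⊆ 111-1 [E]
  m30 ⊆ -1110,1111-
  m31 ⊆ 11-11,111-1,1111-
E = {-0010, 0-0-1, 001--, 111-1}
Petrick residual → -1011, -1110
Cover = b'c'de' + bc'de + bcde' + a'c'e + a'b'c + abce  |cover|=6

6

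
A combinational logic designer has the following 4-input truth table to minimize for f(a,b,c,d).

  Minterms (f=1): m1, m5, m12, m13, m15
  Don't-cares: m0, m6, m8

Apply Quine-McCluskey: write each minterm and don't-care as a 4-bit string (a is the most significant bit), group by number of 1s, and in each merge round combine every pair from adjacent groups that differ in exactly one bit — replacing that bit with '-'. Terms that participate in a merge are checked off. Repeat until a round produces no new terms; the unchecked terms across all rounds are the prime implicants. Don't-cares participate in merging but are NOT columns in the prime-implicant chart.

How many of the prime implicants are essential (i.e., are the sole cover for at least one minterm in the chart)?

[col 0] 0000*, 0001*, 0101*, 0110, 1000*, 1100*, 1101*, 1111*
[col 1] -000, -101, 0-01, 000-, 1-00, 11-1, 110-
Prime implicants: -000, -101, 0-01, 000-, 0110, 1-00, 11-1, 110-
PI chart (minterm → PIs covering it):
  1 | 0-01,000-
  5 | -101,0-01
  12 | 1-00,110-
  13 | -101,11-1,110-
  15 | 11-1  (sole → essential)
Essential prime implicants: 11-1

1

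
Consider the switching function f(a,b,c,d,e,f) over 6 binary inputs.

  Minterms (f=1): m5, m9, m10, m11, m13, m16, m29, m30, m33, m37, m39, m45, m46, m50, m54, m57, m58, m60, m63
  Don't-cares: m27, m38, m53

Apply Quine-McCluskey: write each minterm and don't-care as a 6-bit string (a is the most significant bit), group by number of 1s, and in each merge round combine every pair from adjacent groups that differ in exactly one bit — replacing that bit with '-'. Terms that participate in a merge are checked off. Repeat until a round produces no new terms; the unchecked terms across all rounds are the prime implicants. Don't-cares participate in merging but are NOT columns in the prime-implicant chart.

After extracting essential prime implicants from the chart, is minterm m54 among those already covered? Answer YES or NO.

size-2^0 implicants → 000101(✓)  001001(✓)  001010(✓)  001011(✓)  001101(✓)  010000  011011(✓)  011101(✓)  011110  100001(✓)  100101(✓)  100110(✓)  100111(✓)  101101(✓)  101110(✓)  110010(✓)  110101(✓)  110110(✓)  111001  111010(✓)  111100  111111
size-2^1 implicants → -00101(✓)  -01101(✓)  0-1011  0-1101  00-101(✓)  001-01  0010-1  00101-  1-0101  1-0110  10-101(✓)  10-110  100-01  1001-1  10011-  11-010  110-10
size-2^2 implicants → -0-101
Unchecked terms (primes): -0-101, 0-1011, 0-1101, 001-01, 0010-1, 00101-, 010000, 011110, 1-0101, 1-0110, 10-110, 100-01, 1001-1, 10011-, 11-010, 110-10, 111001, 111100, 111111
Minterm coverage:
  m5 ⊆ -0-101 [E]
  m9 ⊆ 001-01,0010-1
  m10 ⊆ 00101- [E]
  m11 ⊆ 0-1011,0010-1,00101-
  m13 ⊆ -0-101,0-1101,001-01
  m16 ⊆ 010000 [E]
  m29 ⊆ 0-1101 [E]
  m30 ⊆ 011110 [E]
  m33 ⊆ 100-01 [E]
  m37 ⊆ -0-101,1-0101,100-01,1001-1
  m39 ⊆ 1001-1,10011-
  m45 ⊆ -0-101 [E]
  m46 ⊆ 10-110 [E]
  m50 ⊆ 11-010,110-10
  m54 ⊆ 1-0110,110-10
  m57 ⊆ 111001 [E]
  m58 ⊆ 11-010 [E]
  m60 ⊆ 111100 [E]
  m63 ⊆ 111111 [E]
E = {-0-101, 0-1101, 00101-, 010000, 011110, 10-110, 100-01, 11-010, 111001, 111100, 111111}

NO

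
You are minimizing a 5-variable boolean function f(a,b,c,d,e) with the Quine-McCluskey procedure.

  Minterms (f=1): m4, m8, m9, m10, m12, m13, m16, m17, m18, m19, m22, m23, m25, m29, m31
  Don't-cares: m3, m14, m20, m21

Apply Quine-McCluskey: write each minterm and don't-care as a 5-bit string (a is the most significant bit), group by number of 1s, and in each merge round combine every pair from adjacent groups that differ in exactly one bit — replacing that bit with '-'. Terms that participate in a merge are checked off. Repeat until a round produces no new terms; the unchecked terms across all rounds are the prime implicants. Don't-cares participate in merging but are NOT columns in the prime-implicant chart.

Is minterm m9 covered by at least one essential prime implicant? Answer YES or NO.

NO

Round 0: 00011✓ 00100✓ 01000✓ 01001✓ 01010✓ 01100✓ 01101✓ 01110✓ 10000✓ 10001✓ 10010✓ 10011✓ 10100✓ 10101✓ 10110✓ 10111✓ 11001✓ 11101✓ 11111✓
Round 1: -0011 -0100 -1001✓ -1101✓ 0-100 01-00✓ 01-01✓ 01-10✓ 010-0✓ 0100-✓ 011-0✓ 0110-✓ 1-001✓ 1-101✓ 1-111✓ 10-00✓ 10-01✓ 10-10✓ 10-11✓ 100-0✓ 100-1✓ 1000-✓ 1001-✓ 101-0✓ 101-1✓ 1010-✓ 1011-✓ 11-01✓ 111-1✓
Round 2: -1-01 01--0 01-0- 1--01 1-1-1 10--0✓ 10--1✓ 10-0-✓ 10-1-✓ 100--✓ 101--✓
Round 3: 10---
PIs = {-0011, -0100, -1-01, 0-100, 01--0, 01-0-, 1--01, 1-1-1, 10---}
Coverage chart:
  m4: -0100,0-100
  m8: 01--0,01-0-
  m9: -1-01,01-0-
  m10: 01--0 ←essential
  m12: 0-100,01--0,01-0-
  m13: -1-01,01-0-
  m16: 10--- ←essential
  m17: 1--01,10---
  m18: 10--- ←essential
  m19: -0011,10---
  m22: 10--- ←essential
  m23: 1-1-1,10---
  m25: -1-01,1--01
  m29: -1-01,1--01,1-1-1
  m31: 1-1-1 ←essential
Essential: 01--0, 1-1-1, 10---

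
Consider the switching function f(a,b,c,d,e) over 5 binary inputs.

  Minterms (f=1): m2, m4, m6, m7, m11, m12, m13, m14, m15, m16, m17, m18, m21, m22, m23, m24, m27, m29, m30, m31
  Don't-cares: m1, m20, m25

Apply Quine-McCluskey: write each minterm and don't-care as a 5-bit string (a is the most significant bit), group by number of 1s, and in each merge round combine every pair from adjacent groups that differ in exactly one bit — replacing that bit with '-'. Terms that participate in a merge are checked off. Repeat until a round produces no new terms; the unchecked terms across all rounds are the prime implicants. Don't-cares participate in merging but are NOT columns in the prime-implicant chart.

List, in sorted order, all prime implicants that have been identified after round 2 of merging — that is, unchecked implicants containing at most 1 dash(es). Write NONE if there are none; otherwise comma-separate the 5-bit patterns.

-0001

size-2^0 implicants → 00001(✓)  00010(✓)  00100(✓)  00110(✓)  00111(✓)  01011(✓)  01100(✓)  01101(✓)  01110(✓)  01111(✓)  10000(✓)  10001(✓)  10010(✓)  10100(✓)  10101(✓)  10110(✓)  10111(✓)  11000(✓)  11001(✓)  11011(✓)  11101(✓)  11110(✓)  11111(✓)
size-2^1 implicants → -0001  -0010(✓)  -0100(✓)  -0110(✓)  -0111(✓)  -1011(✓)  -1101(✓)  -1110(✓)  -1111(✓)  0-100(✓)  0-110(✓)  0-111(✓)  00-10(✓)  001-0(✓)  0011-(✓)  01-11(✓)  011-0(✓)  011-1(✓)  0110-(✓)  0111-(✓)  1-000(✓)  1-001(✓)  1-101(✓)  1-110(✓)  1-111(✓)  10-00(✓)  10-01(✓)  10-10(✓)  100-0(✓)  1000-(✓)  101-0(✓)  101-1(✓)  1010-(✓)  1011-(✓)  11-01(✓)  11-11(✓)  110-1(✓)  1100-(✓)  111-1(✓)  1111-(✓)
size-2^2 implicants → --110(✓)  --111(✓)  -0-10  -01-0  -011-(✓)  -1-11  -11-1  -111-(✓)  0-1-0  0-11-(✓)  011--  1--01  1-00-  1-1-1  1-11-(✓)  10--0  10-0-  101--  11--1
size-2^3 implicants → --11-
Unchecked terms (primes): --11-, -0-10, -0001, -01-0, -1-11, -11-1, 0-1-0, 011--, 1--01, 1-00-, 1-1-1, 10--0, 10-0-, 101--, 11--1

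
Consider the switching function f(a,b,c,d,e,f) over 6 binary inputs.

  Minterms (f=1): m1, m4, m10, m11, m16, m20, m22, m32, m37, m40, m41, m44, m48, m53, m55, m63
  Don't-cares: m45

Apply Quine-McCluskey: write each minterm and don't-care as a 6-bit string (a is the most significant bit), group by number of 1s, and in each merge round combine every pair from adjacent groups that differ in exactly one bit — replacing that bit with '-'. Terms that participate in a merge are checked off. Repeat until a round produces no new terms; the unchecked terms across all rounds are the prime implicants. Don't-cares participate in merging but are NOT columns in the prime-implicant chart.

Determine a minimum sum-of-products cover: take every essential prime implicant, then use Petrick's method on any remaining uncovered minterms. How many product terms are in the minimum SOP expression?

Round 0: 000001 000100✓ 001010✓ 001011✓ 010000✓ 010100✓ 010110✓ 100000✓ 100101✓ 101000✓ 101001✓ 101100✓ 101101✓ 110000✓ 110101✓ 110111✓ 111111✓
Round 1: -10000 0-0100 00101- 010-00 0101-0 1-0000 1-0101 10-000 10-101 101-00✓ 101-01✓ 10100-✓ 10110-✓ 11-111 1101-1
Round 2: 101-0-
PIs = {-10000, 0-0100, 000001, 00101-, 010-00, 0101-0, 1-0000, 1-0101, 10-000, 10-101, 101-0-, 11-111, 1101-1}
Coverage chart:
  m1: 000001 ←essential
  m4: 0-0100 ←essential
  m10: 00101- ←essential
  m11: 00101- ←essential
  m16: -10000,010-00
  m20: 0-0100,010-00,0101-0
  m22: 0101-0 ←essential
  m32: 1-0000,10-000
  m37: 1-0101,10-101
  m40: 10-000,101-0-
  m41: 101-0- ←essential
  m44: 101-0- ←essential
  m48: -10000,1-0000
  m53: 1-0101,1101-1
  m55: 11-111,1101-1
  m63: 11-111 ←essential
Essential: 0-0100, 000001, 00101-, 0101-0, 101-0-, 11-111
Petrick residual → -10000, 1-0000, 1-0101
Min cover (9 terms): bc'd'e'f' + a'c'de'f' + a'b'c'd'e'f + a'b'cd'e + a'bc'df' + ac'd'e'f' + ac'de'f + ab'ce' + abdef

9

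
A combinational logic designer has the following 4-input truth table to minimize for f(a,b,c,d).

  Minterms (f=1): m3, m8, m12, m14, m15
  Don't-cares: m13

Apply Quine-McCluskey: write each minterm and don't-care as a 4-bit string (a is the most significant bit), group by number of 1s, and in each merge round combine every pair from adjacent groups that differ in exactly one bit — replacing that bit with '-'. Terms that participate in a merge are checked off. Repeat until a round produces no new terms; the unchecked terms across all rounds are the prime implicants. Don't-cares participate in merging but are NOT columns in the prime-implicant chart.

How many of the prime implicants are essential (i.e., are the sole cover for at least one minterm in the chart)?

size-2^0 implicants → 0011  1000(✓)  1100(✓)  1101(✓)  1110(✓)  1111(✓)
size-2^1 implicants → 1-00  11-0(✓)  11-1(✓)  110-(✓)  111-(✓)
size-2^2 implicants → 11--
Unchecked terms (primes): 0011, 1-00, 11--
Minterm coverage:
  m3 ⊆ 0011 [E]
  m8 ⊆ 1-00 [E]
  m12 ⊆ 1-00,11--
  m14 ⊆ 11-- [E]
  m15 ⊆ 11-- [E]
E = {0011, 1-00, 11--}

3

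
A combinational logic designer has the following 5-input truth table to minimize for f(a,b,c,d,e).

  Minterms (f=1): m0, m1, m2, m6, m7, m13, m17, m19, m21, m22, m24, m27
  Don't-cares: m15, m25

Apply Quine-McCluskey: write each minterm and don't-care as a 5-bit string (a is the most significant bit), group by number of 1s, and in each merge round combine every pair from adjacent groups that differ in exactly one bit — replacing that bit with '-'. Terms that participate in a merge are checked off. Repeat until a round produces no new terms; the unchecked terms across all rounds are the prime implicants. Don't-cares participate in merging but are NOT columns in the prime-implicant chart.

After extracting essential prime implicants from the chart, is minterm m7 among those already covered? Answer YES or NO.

NO

[col 0] 00000*, 00001*, 00010*, 00110*, 00111*, 01101*, 01111*, 10001*, 10011*, 10101*, 10110*, 11000*, 11001*, 11011*
[col 1] -0001, -0110, 0-111, 00-10, 000-0, 0000-, 0011-, 011-1, 1-001*, 1-011*, 10-01, 100-1*, 110-1*, 1100-
[col 2] 1-0-1
Prime implicants: -0001, -0110, 0-111, 00-10, 000-0, 0000-, 0011-, 011-1, 1-0-1, 10-01, 1100-
PI chart (minterm → PIs covering it):
  0 | 000-0,0000-
  1 | -0001,0000-
  2 | 00-10,000-0
  6 | -0110,00-10,0011-
  7 | 0-111,0011-
  13 | 011-1  (sole → essential)
  17 | -0001,1-0-1,10-01
  19 | 1-0-1  (sole → essential)
  21 | 10-01  (sole → essential)
  22 | -0110  (sole → essential)
  24 | 1100-  (sole → essential)
  27 | 1-0-1  (sole → essential)
Essential prime implicants: -0110, 011-1, 1-0-1, 10-01, 1100-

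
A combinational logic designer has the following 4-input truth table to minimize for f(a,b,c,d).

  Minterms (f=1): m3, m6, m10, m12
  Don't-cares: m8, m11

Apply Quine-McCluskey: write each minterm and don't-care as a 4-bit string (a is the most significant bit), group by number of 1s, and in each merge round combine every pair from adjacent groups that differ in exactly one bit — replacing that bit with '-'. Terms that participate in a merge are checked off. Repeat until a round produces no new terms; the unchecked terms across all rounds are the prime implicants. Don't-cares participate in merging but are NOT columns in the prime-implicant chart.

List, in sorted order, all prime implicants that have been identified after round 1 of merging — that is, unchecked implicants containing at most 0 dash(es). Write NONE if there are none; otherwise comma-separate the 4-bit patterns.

Round 0: 0011✓ 0110 1000✓ 1010✓ 1011✓ 1100✓
Round 1: -011 1-00 10-0 101-
PIs = {-011, 0110, 1-00, 10-0, 101-}

0110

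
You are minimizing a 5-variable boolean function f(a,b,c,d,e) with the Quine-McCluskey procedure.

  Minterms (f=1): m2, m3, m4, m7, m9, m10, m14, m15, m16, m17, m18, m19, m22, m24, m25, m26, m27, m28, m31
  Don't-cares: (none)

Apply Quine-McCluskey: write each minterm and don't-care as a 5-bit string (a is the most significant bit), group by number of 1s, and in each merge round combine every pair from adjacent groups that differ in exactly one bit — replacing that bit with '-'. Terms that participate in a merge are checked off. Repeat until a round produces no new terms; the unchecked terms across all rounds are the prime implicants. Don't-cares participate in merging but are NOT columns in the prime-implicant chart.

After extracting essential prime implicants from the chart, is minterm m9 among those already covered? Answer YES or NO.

size-2^0 implicants → 00010(✓)  00011(✓)  00100  00111(✓)  01001(✓)  01010(✓)  01110(✓)  01111(✓)  10000(✓)  10001(✓)  10010(✓)  10011(✓)  10110(✓)  11000(✓)  11001(✓)  11010(✓)  11011(✓)  11100(✓)  11111(✓)
size-2^1 implicants → -0010(✓)  -0011(✓)  -1001  -1010(✓)  -1111  0-010(✓)  0-111  00-11  0001-(✓)  01-10  0111-  1-000(✓)  1-001(✓)  1-010(✓)  1-011(✓)  10-10  100-0(✓)  100-1(✓)  1000-(✓)  1001-(✓)  11-00  11-11  110-0(✓)  110-1(✓)  1100-(✓)  1101-(✓)
size-2^2 implicants → --010  -001-  1-0-0(✓)  1-0-1(✓)  1-00-(✓)  1-01-(✓)  100--(✓)  110--(✓)
size-2^3 implicants → 1-0--
Unchecked terms (primes): --010, -001-, -1001, -1111, 0-111, 00-11, 00100, 01-10, 0111-, 1-0--, 10-10, 11-00, 11-11
Minterm coverage:
  m2 ⊆ --010,-001-
  m3 ⊆ -001-,00-11
  m4 ⊆ 00100 [E]
  m7 ⊆ 0-111,00-11
  m9 ⊆ -1001 [E]
  m10 ⊆ --010,01-10
  m14 ⊆ 01-10,0111-
  m15 ⊆ -1111,0-111,0111-
  m16 ⊆ 1-0-- [E]
  m17 ⊆ 1-0-- [E]
  m18 ⊆ --010,-001-,1-0--,10-10
  m19 ⊆ -001-,1-0--
  m22 ⊆ 10-10 [E]
  m24 ⊆ 1-0--,11-00
  m25 ⊆ -1001,1-0--
  m26 ⊆ --010,1-0--
  m27 ⊆ 1-0--,11-11
  m28 ⊆ 11-00 [E]
  m31 ⊆ -1111,11-11
E = {-1001, 00100, 1-0--, 10-10, 11-00}

YES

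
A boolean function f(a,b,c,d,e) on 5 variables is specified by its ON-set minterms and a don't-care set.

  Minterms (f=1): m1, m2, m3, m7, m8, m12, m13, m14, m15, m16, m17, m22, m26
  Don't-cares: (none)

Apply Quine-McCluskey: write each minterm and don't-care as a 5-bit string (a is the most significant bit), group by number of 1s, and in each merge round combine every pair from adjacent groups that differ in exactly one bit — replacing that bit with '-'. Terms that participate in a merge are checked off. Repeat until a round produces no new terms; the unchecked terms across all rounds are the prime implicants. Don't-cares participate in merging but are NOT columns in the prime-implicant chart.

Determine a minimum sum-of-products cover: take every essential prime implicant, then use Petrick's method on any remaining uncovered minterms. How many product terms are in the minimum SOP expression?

size-2^0 implicants → 00001(✓)  00010(✓)  00011(✓)  00111(✓)  01000(✓)  01100(✓)  01101(✓)  01110(✓)  01111(✓)  10000(✓)  10001(✓)  10110  11010
size-2^1 implicants → -0001  0-111  00-11  000-1  0001-  01-00  011-0(✓)  011-1(✓)  0110-(✓)  0111-(✓)  1000-
size-2^2 implicants → 011--
Unchecked terms (primes): -0001, 0-111, 00-11, 000-1, 0001-, 01-00, 011--, 1000-, 10110, 11010
Minterm coverage:
  m1 ⊆ -0001,000-1
  m2 ⊆ 0001- [E]
  m3 ⊆ 00-11,000-1,0001-
  m7 ⊆ 0-111,00-11
  m8 ⊆ 01-00 [E]
  m12 ⊆ 01-00,011--
  m13 ⊆ 011-- [E]
  m14 ⊆ 011-- [E]
  m15 ⊆ 0-111,011--
  m16 ⊆ 1000- [E]
  m17 ⊆ -0001,1000-
  m22 ⊆ 10110 [E]
  m26 ⊆ 11010 [E]
E = {0001-, 01-00, 011--, 1000-, 10110, 11010}
Petrick residual → -0001, 0-111
Cover = b'c'd'e + a'cde + a'b'c'd + a'bd'e' + a'bc + ab'c'd' + ab'cde' + abc'de'  |cover|=8

8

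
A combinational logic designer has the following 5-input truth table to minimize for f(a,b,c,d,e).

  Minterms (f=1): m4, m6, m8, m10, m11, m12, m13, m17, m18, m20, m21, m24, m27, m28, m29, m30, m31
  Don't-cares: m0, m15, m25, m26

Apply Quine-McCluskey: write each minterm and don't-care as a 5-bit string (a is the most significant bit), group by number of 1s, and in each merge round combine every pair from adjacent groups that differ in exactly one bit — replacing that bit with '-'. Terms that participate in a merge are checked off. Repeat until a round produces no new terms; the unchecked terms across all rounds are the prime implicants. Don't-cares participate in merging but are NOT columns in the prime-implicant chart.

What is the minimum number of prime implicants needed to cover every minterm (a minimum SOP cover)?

8

[col 0] 00000*, 00100*, 00110*, 01000*, 01010*, 01011*, 01100*, 01101*, 01111*, 10001*, 10010*, 10100*, 10101*, 11000*, 11001*, 11010*, 11011*, 11100*, 11101*, 11110*, 11111*
[col 1] -0100*, -1000*, -1010*, -1011*, -1100*, -1101*, -1111*, 0-000*, 0-100*, 00-00*, 001-0, 01-00*, 01-11*, 010-0*, 0101-*, 011-1*, 0110-*, 1-001*, 1-010, 1-100*, 1-101*, 10-01*, 1010-*, 11-00*, 11-01*, 11-10*, 11-11*, 110-0*, 110-1*, 1100-*, 1101-*, 111-0*, 111-1*, 1110-*, 1111-*
[col 2] --100, -1-00, -1-11, -10-0, -101-, -11-1, -110-, 0--00, 1--01, 1-10-, 11--0*, 11--1*, 11-0-*, 11-1-*, 110--*, 111--*
[col 3] 11---
Prime implicants: --100, -1-00, -1-11, -10-0, -101-, -11-1, -110-, 0--00, 001-0, 1--01, 1-010, 1-10-, 11---
PI chart (minterm → PIs covering it):
  4 | --100,0--00,001-0
  6 | 001-0  (sole → essential)
  8 | -1-00,-10-0,0--00
  10 | -10-0,-101-
  11 | -1-11,-101-
  12 | --100,-1-00,-110-,0--00
  13 | -11-1,-110-
  17 | 1--01  (sole → essential)
  18 | 1-010  (sole → essential)
  20 | --100,1-10-
  21 | 1--01,1-10-
  24 | -1-00,-10-0,11---
  27 | -1-11,-101-,11---
  28 | --100,-1-00,-110-,1-10-,11---
  29 | -11-1,-110-,1--01,1-10-,11---
  30 | 11---  (sole → essential)
  31 | -1-11,-11-1,11---
Essential prime implicants: 001-0, 1--01, 1-010, 11---
Petrick residual → --100, -1-00, -101-, -11-1
Minimum SOP uses 8 PIs: cd'e' + bd'e' + bc'd + bce + a'b'ce' + ad'e + ac'de' + ab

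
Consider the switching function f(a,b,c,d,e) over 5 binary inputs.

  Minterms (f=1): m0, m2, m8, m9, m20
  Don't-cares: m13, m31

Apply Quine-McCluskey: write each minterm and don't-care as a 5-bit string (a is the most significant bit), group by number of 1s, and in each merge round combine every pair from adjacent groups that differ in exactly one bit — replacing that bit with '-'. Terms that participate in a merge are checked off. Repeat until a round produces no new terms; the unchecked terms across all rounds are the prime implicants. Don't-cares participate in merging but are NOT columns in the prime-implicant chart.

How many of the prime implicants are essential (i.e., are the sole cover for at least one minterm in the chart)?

2

Round 0: 00000✓ 00010✓ 01000✓ 01001✓ 01101✓ 10100 11111
Round 1: 0-000 000-0 01-01 0100-
PIs = {0-000, 000-0, 01-01, 0100-, 10100, 11111}
Coverage chart:
  m0: 0-000,000-0
  m2: 000-0 ←essential
  m8: 0-000,0100-
  m9: 01-01,0100-
  m20: 10100 ←essential
Essential: 000-0, 10100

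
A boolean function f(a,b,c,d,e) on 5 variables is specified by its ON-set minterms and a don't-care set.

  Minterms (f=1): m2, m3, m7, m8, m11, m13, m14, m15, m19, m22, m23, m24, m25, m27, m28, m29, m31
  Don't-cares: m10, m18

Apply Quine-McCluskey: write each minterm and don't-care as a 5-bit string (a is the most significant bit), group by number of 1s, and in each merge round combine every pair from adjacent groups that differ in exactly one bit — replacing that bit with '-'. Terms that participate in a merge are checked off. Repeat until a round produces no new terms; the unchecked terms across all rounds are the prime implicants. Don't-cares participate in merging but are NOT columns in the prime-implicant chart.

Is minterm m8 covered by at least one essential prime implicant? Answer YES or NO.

[col 0] 00010*, 00011*, 00111*, 01000*, 01010*, 01011*, 01101*, 01110*, 01111*, 10010*, 10011*, 10110*, 10111*, 11000*, 11001*, 11011*, 11100*, 11101*, 11111*
[col 1] -0010*, -0011*, -0111*, -1000, -1011*, -1101*, -1111*, 0-010*, 0-011*, 0-111*, 00-11*, 0001-*, 01-10*, 01-11*, 010-0, 0101-*, 011-1*, 0111-*, 1-011*, 1-111*, 10-10*, 10-11*, 1001-*, 1011-*, 11-00*, 11-01*, 11-11*, 110-1*, 1100-*, 111-1*, 1110-*
[col 2] --011*, --111*, -0-11*, -001-, -1-11*, -11-1, 0--11*, 0-01-, 01-1-, 1--11*, 10-1-, 11--1, 11-0-
[col 3] ---11
Prime implicants: ---11, -001-, -1000, -11-1, 0-01-, 01-1-, 010-0, 10-1-, 11--1, 11-0-
PI chart (minterm → PIs covering it):
  2 | -001-,0-01-
  3 | ---11,-001-,0-01-
  7 | ---11  (sole → essential)
  8 | -1000,010-0
  11 | ---11,0-01-,01-1-
  13 | -11-1  (sole → essential)
  14 | 01-1-  (sole → essential)
  15 | ---11,-11-1,01-1-
  19 | ---11,-001-,10-1-
  22 | 10-1-  (sole → essential)
  23 | ---11,10-1-
  24 | -1000,11-0-
  25 | 11--1,11-0-
  27 | ---11,11--1
  28 | 11-0-  (sole → essential)
  29 | -11-1,11--1,11-0-
  31 | ---11,-11-1,11--1
Essential prime implicants: ---11, -11-1, 01-1-, 10-1-, 11-0-

NO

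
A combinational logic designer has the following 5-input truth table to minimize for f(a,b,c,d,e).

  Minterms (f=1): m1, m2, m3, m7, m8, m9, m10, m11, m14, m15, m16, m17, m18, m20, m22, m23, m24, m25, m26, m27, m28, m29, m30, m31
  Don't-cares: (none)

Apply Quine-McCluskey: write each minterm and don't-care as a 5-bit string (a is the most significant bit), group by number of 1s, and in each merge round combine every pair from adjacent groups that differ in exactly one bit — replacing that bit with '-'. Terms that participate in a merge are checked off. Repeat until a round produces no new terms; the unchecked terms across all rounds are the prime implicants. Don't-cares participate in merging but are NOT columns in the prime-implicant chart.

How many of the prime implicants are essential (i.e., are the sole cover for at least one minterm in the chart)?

Round 0: 00001✓ 00010✓ 00011✓ 00111✓ 01000✓ 01001✓ 01010✓ 01011✓ 01110✓ 01111✓ 10000✓ 10001✓ 10010✓ 10100✓ 10110✓ 10111✓ 11000✓ 11001✓ 11010✓ 11011✓ 11100✓ 11101✓ 11110✓ 11111✓
Round 1: -0001✓ -0010✓ -0111✓ -1000✓ -1001✓ -1010✓ -1011✓ -1110✓ -1111✓ 0-001✓ 0-010✓ 0-011✓ 0-111✓ 00-11✓ 000-1✓ 0001-✓ 01-10✓ 01-11✓ 010-0✓ 010-1✓ 0100-✓ 0101-✓ 0111-✓ 1-000✓ 1-001✓ 1-010✓ 1-100✓ 1-110✓ 1-111✓ 10-00✓ 10-10✓ 100-0✓ 1000-✓ 101-0✓ 1011-✓ 11-00✓ 11-01✓ 11-10✓ 11-11✓ 110-0✓ 110-1✓ 1100-✓ 1101-✓ 111-0✓ 111-1✓ 1110-✓ 1111-✓
Round 2: --001 --010 --111 -1-10✓ -1-11✓ -10-0✓ -10-1✓ -100-✓ -101-✓ -111-✓ 0--11 0-0-1 0-01- 01-1-✓ 010--✓ 1--00✓ 1--10✓ 1-0-0✓ 1-00- 1-1-0✓ 1-11- 10--0✓ 11--0✓ 11--1✓ 11-0-✓ 11-1-✓ 110--✓ 111--✓
Round 3: -1-1- -10-- 1---0 11---
PIs = {--001, --010, --111, -1-1-, -10--, 0--11, 0-0-1, 0-01-, 1---0, 1-00-, 1-11-, 11---}
Coverage chart:
  m1: --001,0-0-1
  m2: --010,0-01-
  m3: 0--11,0-0-1,0-01-
  m7: --111,0--11
  m8: -10-- ←essential
  m9: --001,-10--,0-0-1
  m10: --010,-1-1-,-10--,0-01-
  m11: -1-1-,-10--,0--11,0-0-1,0-01-
  m14: -1-1- ←essential
  m15: --111,-1-1-,0--11
  m16: 1---0,1-00-
  m17: --001,1-00-
  m18: --010,1---0
  m20: 1---0 ←essential
  m22: 1---0,1-11-
  m23: --111,1-11-
  m24: -10--,1---0,1-00-,11---
  m25: --001,-10--,1-00-,11---
  m26: --010,-1-1-,-10--,1---0,11---
  m27: -1-1-,-10--,11---
  m28: 1---0,11---
  m29: 11--- ←essential
  m30: -1-1-,1---0,1-11-,11---
  m31: --111,-1-1-,1-11-,11---
Essential: -1-1-, -10--, 1---0, 11---

4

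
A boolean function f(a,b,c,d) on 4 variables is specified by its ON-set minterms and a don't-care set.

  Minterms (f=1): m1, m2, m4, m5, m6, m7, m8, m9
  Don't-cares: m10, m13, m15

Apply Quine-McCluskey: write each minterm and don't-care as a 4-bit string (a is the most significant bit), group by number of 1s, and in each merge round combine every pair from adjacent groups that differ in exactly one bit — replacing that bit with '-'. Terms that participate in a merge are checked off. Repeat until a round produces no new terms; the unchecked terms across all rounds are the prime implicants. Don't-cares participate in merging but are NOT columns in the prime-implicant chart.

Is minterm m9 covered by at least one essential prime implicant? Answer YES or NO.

YES

Round 0: 0001✓ 0010✓ 0100✓ 0101✓ 0110✓ 0111✓ 1000✓ 1001✓ 1010✓ 1101✓ 1111✓
Round 1: -001✓ -010 -101✓ -111✓ 0-01✓ 0-10 01-0✓ 01-1✓ 010-✓ 011-✓ 1-01✓ 10-0 100- 11-1✓
Round 2: --01 -1-1 01--
PIs = {--01, -010, -1-1, 0-10, 01--, 10-0, 100-}
Coverage chart:
  m1: --01 ←essential
  m2: -010,0-10
  m4: 01-- ←essential
  m5: --01,-1-1,01--
  m6: 0-10,01--
  m7: -1-1,01--
  m8: 10-0,100-
  m9: --01,100-
Essential: --01, 01--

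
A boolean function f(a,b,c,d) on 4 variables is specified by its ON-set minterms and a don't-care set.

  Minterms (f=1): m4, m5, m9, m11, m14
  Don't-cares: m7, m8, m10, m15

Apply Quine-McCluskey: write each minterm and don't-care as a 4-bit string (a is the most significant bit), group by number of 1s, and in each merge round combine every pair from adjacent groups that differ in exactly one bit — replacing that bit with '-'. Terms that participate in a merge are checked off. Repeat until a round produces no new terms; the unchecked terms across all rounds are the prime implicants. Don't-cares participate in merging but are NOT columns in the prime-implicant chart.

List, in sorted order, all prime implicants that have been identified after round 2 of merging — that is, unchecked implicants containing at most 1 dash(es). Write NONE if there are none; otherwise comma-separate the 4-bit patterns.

Round 0: 0100✓ 0101✓ 0111✓ 1000✓ 1001✓ 1010✓ 1011✓ 1110✓ 1111✓
Round 1: -111 01-1 010- 1-10✓ 1-11✓ 10-0✓ 10-1✓ 100-✓ 101-✓ 111-✓
Round 2: 1-1- 10--
PIs = {-111, 01-1, 010-, 1-1-, 10--}

-111, 01-1, 010-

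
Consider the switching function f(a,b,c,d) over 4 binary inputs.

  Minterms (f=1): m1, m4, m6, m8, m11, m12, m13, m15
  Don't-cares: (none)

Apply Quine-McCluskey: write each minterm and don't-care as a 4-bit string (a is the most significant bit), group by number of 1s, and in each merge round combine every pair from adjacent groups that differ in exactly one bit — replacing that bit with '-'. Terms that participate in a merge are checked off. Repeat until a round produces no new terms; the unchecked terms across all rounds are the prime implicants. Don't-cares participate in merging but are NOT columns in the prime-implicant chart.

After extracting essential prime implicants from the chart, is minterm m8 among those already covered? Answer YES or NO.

[col 0] 0001, 0100*, 0110*, 1000*, 1011*, 1100*, 1101*, 1111*
[col 1] -100, 01-0, 1-00, 1-11, 11-1, 110-
Prime implicants: -100, 0001, 01-0, 1-00, 1-11, 11-1, 110-
PI chart (minterm → PIs covering it):
  1 | 0001  (sole → essential)
  4 | -100,01-0
  6 | 01-0  (sole → essential)
  8 | 1-00  (sole → essential)
  11 | 1-11  (sole → essential)
  12 | -100,1-00,110-
  13 | 11-1,110-
  15 | 1-11,11-1
Essential prime implicants: 0001, 01-0, 1-00, 1-11

YES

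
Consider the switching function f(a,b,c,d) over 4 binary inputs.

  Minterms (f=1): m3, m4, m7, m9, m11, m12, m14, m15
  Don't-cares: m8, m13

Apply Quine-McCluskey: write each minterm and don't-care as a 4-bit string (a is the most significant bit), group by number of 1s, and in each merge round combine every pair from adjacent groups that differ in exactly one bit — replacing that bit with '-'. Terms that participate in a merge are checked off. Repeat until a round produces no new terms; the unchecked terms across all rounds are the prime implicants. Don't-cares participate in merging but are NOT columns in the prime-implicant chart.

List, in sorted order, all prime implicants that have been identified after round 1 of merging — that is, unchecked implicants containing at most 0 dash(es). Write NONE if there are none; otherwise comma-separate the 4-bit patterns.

NONE

[col 0] 0011*, 0100*, 0111*, 1000*, 1001*, 1011*, 1100*, 1101*, 1110*, 1111*
[col 1] -011*, -100, -111*, 0-11*, 1-00*, 1-01*, 1-11*, 10-1*, 100-*, 11-0*, 11-1*, 110-*, 111-*
[col 2] --11, 1--1, 1-0-, 11--
Prime implicants: --11, -100, 1--1, 1-0-, 11--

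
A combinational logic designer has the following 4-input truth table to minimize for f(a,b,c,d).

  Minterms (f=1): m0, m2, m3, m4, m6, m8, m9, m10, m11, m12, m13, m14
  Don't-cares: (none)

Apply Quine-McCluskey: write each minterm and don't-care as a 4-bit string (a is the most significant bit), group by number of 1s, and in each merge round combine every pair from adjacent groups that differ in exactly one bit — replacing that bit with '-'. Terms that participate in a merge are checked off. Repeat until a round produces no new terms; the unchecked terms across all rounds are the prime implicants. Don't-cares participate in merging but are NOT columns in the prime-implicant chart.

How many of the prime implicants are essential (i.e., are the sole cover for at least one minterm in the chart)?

Round 0: 0000✓ 0010✓ 0011✓ 0100✓ 0110✓ 1000✓ 1001✓ 1010✓ 1011✓ 1100✓ 1101✓ 1110✓
Round 1: -000✓ -010✓ -011✓ -100✓ -110✓ 0-00✓ 0-10✓ 00-0✓ 001-✓ 01-0✓ 1-00✓ 1-01✓ 1-10✓ 10-0✓ 10-1✓ 100-✓ 101-✓ 11-0✓ 110-✓
Round 2: --00✓ --10✓ -0-0✓ -01- -1-0✓ 0--0✓ 1--0✓ 1-0- 10--
Round 3: ---0
PIs = {---0, -01-, 1-0-, 10--}
Coverage chart:
  m0: ---0 ←essential
  m2: ---0,-01-
  m3: -01- ←essential
  m4: ---0 ←essential
  m6: ---0 ←essential
  m8: ---0,1-0-,10--
  m9: 1-0-,10--
  m10: ---0,-01-,10--
  m11: -01-,10--
  m12: ---0,1-0-
  m13: 1-0- ←essential
  m14: ---0 ←essential
Essential: ---0, -01-, 1-0-

3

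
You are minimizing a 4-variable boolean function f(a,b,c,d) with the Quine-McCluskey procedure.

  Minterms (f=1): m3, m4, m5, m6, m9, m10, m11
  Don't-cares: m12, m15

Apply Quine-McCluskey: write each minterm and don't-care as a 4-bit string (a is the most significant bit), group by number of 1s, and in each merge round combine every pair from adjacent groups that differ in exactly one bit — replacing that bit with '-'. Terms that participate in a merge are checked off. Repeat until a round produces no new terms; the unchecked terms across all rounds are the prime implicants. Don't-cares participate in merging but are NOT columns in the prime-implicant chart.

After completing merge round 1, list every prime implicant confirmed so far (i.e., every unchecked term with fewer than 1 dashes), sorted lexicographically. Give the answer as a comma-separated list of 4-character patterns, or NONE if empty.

NONE

size-2^0 implicants → 0011(✓)  0100(✓)  0101(✓)  0110(✓)  1001(✓)  1010(✓)  1011(✓)  1100(✓)  1111(✓)
size-2^1 implicants → -011  -100  01-0  010-  1-11  10-1  101-
Unchecked terms (primes): -011, -100, 01-0, 010-, 1-11, 10-1, 101-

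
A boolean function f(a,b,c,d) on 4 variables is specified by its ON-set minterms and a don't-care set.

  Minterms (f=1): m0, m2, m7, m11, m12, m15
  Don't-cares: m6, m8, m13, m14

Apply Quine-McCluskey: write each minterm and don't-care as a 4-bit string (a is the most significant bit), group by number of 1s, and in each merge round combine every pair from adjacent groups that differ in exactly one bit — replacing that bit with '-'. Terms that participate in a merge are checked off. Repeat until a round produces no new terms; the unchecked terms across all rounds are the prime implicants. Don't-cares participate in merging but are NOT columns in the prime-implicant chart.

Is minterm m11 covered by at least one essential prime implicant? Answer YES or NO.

YES

size-2^0 implicants → 0000(✓)  0010(✓)  0110(✓)  0111(✓)  1000(✓)  1011(✓)  1100(✓)  1101(✓)  1110(✓)  1111(✓)
size-2^1 implicants → -000  -110(✓)  -111(✓)  0-10  00-0  011-(✓)  1-00  1-11  11-0(✓)  11-1(✓)  110-(✓)  111-(✓)
size-2^2 implicants → -11-  11--
Unchecked terms (primes): -000, -11-, 0-10, 00-0, 1-00, 1-11, 11--
Minterm coverage:
  m0 ⊆ -000,00-0
  m2 ⊆ 0-10,00-0
  m7 ⊆ -11- [E]
  m11 ⊆ 1-11 [E]
  m12 ⊆ 1-00,11--
  m15 ⊆ -11-,1-11,11--
E = {-11-, 1-11}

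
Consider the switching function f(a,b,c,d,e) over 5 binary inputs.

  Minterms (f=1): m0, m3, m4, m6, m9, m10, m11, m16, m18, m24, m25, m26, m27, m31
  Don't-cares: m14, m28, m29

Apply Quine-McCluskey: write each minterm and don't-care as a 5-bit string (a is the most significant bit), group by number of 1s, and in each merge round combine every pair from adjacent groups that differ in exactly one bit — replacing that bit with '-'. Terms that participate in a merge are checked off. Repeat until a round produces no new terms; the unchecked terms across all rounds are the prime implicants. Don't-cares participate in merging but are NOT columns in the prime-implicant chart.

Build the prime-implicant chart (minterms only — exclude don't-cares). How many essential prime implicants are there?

4

Round 0: 00000✓ 00011✓ 00100✓ 00110✓ 01001✓ 01010✓ 01011✓ 01110✓ 10000✓ 10010✓ 11000✓ 11001✓ 11010✓ 11011✓ 11100✓ 11101✓ 11111✓
Round 1: -0000 -1001✓ -1010✓ -1011✓ 0-011 0-110 00-00 001-0 01-10 010-1✓ 0101-✓ 1-000✓ 1-010✓ 100-0✓ 11-00✓ 11-01✓ 11-11✓ 110-0✓ 110-1✓ 1100-✓ 1101-✓ 111-1✓ 1110-✓
Round 2: -10-1 -101- 1-0-0 11--1 11-0- 110--
PIs = {-0000, -10-1, -101-, 0-011, 0-110, 00-00, 001-0, 01-10, 1-0-0, 11--1, 11-0-, 110--}
Coverage chart:
  m0: -0000,00-00
  m3: 0-011 ←essential
  m4: 00-00,001-0
  m6: 0-110,001-0
  m9: -10-1 ←essential
  m10: -101-,01-10
  m11: -10-1,-101-,0-011
  m16: -0000,1-0-0
  m18: 1-0-0 ←essential
  m24: 1-0-0,11-0-,110--
  m25: -10-1,11--1,11-0-,110--
  m26: -101-,1-0-0,110--
  m27: -10-1,-101-,11--1,110--
  m31: 11--1 ←essential
Essential: -10-1, 0-011, 1-0-0, 11--1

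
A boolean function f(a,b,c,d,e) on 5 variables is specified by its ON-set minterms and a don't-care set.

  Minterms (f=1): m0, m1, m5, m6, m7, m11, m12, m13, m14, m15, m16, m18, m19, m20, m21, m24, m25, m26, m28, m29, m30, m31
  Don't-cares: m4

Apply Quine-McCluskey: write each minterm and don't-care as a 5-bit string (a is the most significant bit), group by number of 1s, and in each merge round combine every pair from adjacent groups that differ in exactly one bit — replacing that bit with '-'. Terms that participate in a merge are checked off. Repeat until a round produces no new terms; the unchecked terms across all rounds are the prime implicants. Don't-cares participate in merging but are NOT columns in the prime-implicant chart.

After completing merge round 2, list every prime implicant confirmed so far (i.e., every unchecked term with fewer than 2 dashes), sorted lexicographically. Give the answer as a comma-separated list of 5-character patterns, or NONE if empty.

01-11, 1001-

size-2^0 implicants → 00000(✓)  00001(✓)  00100(✓)  00101(✓)  00110(✓)  00111(✓)  01011(✓)  01100(✓)  01101(✓)  01110(✓)  01111(✓)  10000(✓)  10010(✓)  10011(✓)  10100(✓)  10101(✓)  11000(✓)  11001(✓)  11010(✓)  11100(✓)  11101(✓)  11110(✓)  11111(✓)
size-2^1 implicants → -0000(✓)  -0100(✓)  -0101(✓)  -1100(✓)  -1101(✓)  -1110(✓)  -1111(✓)  0-100(✓)  0-101(✓)  0-110(✓)  0-111(✓)  00-00(✓)  00-01(✓)  0000-(✓)  001-0(✓)  001-1(✓)  0010-(✓)  0011-(✓)  01-11  011-0(✓)  011-1(✓)  0110-(✓)  0111-(✓)  1-000(✓)  1-010(✓)  1-100(✓)  1-101(✓)  10-00(✓)  100-0(✓)  1001-  1010-(✓)  11-00(✓)  11-01(✓)  11-10(✓)  110-0(✓)  1100-(✓)  111-0(✓)  111-1(✓)  1110-(✓)  1111-(✓)
size-2^2 implicants → --100(✓)  --101(✓)  -0-00  -010-(✓)  -11-0(✓)  -11-1(✓)  -110-(✓)  -111-(✓)  0-1-0(✓)  0-1-1(✓)  0-10-(✓)  0-11-(✓)  00-0-  001--(✓)  011--(✓)  1--00  1-0-0  1-10-(✓)  11--0  11-0-  111--(✓)
size-2^3 implicants → --10-  -11--  0-1--
Unchecked terms (primes): --10-, -0-00, -11--, 0-1--, 00-0-, 01-11, 1--00, 1-0-0, 1001-, 11--0, 11-0-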